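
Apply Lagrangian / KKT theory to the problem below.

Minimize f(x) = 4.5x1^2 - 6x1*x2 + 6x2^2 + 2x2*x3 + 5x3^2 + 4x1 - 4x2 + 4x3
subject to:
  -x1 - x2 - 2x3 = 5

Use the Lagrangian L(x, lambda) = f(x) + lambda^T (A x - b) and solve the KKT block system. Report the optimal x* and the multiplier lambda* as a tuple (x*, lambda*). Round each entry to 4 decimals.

Form the Lagrangian:
  L(x, lambda) = (1/2) x^T Q x + c^T x + lambda^T (A x - b)
Stationarity (grad_x L = 0): Q x + c + A^T lambda = 0.
Primal feasibility: A x = b.

This gives the KKT block system:
  [ Q   A^T ] [ x     ]   [-c ]
  [ A    0  ] [ lambda ] = [ b ]

Solving the linear system:
  x*      = (-1.5223, -0.668, -1.4049)
  lambda* = (-5.6923)
  f(x*)   = 9.7126

x* = (-1.5223, -0.668, -1.4049), lambda* = (-5.6923)


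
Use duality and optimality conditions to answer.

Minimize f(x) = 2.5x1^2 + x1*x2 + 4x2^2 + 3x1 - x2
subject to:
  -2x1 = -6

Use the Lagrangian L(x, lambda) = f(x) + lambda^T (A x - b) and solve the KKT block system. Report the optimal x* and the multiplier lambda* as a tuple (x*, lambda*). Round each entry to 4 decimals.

Form the Lagrangian:
  L(x, lambda) = (1/2) x^T Q x + c^T x + lambda^T (A x - b)
Stationarity (grad_x L = 0): Q x + c + A^T lambda = 0.
Primal feasibility: A x = b.

This gives the KKT block system:
  [ Q   A^T ] [ x     ]   [-c ]
  [ A    0  ] [ lambda ] = [ b ]

Solving the linear system:
  x*      = (3, -0.25)
  lambda* = (8.875)
  f(x*)   = 31.25

x* = (3, -0.25), lambda* = (8.875)


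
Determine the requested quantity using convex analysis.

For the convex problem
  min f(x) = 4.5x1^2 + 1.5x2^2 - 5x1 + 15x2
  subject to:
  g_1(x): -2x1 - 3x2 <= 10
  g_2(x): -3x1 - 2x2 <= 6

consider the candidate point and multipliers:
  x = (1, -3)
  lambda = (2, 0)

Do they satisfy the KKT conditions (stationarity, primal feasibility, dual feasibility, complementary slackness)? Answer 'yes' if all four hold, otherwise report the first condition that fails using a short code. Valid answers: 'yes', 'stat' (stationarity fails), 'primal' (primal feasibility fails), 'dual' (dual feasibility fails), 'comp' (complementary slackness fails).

Gradient of f: grad f(x) = Q x + c = (4, 6)
Constraint values g_i(x) = a_i^T x - b_i:
  g_1((1, -3)) = -3
  g_2((1, -3)) = -3
Stationarity residual: grad f(x) + sum_i lambda_i a_i = (0, 0)
  -> stationarity OK
Primal feasibility (all g_i <= 0): OK
Dual feasibility (all lambda_i >= 0): OK
Complementary slackness (lambda_i * g_i(x) = 0 for all i): FAILS

Verdict: the first failing condition is complementary_slackness -> comp.

comp


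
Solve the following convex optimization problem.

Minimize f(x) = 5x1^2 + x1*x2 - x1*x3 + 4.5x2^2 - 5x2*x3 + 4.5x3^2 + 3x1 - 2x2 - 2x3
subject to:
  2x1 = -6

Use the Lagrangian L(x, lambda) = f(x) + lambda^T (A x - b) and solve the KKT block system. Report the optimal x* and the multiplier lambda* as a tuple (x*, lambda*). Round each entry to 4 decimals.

Form the Lagrangian:
  L(x, lambda) = (1/2) x^T Q x + c^T x + lambda^T (A x - b)
Stationarity (grad_x L = 0): Q x + c + A^T lambda = 0.
Primal feasibility: A x = b.

This gives the KKT block system:
  [ Q   A^T ] [ x     ]   [-c ]
  [ A    0  ] [ lambda ] = [ b ]

Solving the linear system:
  x*      = (-3, 0.7143, 0.2857)
  lambda* = (13.2857)
  f(x*)   = 34.3571

x* = (-3, 0.7143, 0.2857), lambda* = (13.2857)


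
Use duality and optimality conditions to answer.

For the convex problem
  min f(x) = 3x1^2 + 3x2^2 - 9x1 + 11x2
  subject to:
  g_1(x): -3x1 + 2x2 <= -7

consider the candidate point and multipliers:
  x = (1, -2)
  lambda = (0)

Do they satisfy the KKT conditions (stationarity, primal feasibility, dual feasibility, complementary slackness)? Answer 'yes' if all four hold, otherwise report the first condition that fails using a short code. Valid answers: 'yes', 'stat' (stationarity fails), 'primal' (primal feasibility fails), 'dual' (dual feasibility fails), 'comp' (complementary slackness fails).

Gradient of f: grad f(x) = Q x + c = (-3, -1)
Constraint values g_i(x) = a_i^T x - b_i:
  g_1((1, -2)) = 0
Stationarity residual: grad f(x) + sum_i lambda_i a_i = (-3, -1)
  -> stationarity FAILS
Primal feasibility (all g_i <= 0): OK
Dual feasibility (all lambda_i >= 0): OK
Complementary slackness (lambda_i * g_i(x) = 0 for all i): OK

Verdict: the first failing condition is stationarity -> stat.

stat


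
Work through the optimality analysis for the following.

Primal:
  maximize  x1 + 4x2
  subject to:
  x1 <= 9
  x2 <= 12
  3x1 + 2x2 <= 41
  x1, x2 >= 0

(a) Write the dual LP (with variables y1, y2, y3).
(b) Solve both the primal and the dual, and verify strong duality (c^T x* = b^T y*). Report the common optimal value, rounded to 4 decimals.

The standard primal-dual pair for 'max c^T x s.t. A x <= b, x >= 0' is:
  Dual:  min b^T y  s.t.  A^T y >= c,  y >= 0.

So the dual LP is:
  minimize  9y1 + 12y2 + 41y3
  subject to:
    y1 + 3y3 >= 1
    y2 + 2y3 >= 4
    y1, y2, y3 >= 0

Solving the primal: x* = (5.6667, 12).
  primal value c^T x* = 53.6667.
Solving the dual: y* = (0, 3.3333, 0.3333).
  dual value b^T y* = 53.6667.
Strong duality: c^T x* = b^T y*. Confirmed.

53.6667


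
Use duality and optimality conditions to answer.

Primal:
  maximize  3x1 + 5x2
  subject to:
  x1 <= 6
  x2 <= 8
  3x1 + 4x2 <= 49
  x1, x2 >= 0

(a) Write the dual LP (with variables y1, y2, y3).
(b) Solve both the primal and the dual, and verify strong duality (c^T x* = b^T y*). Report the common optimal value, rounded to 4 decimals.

The standard primal-dual pair for 'max c^T x s.t. A x <= b, x >= 0' is:
  Dual:  min b^T y  s.t.  A^T y >= c,  y >= 0.

So the dual LP is:
  minimize  6y1 + 8y2 + 49y3
  subject to:
    y1 + 3y3 >= 3
    y2 + 4y3 >= 5
    y1, y2, y3 >= 0

Solving the primal: x* = (5.6667, 8).
  primal value c^T x* = 57.
Solving the dual: y* = (0, 1, 1).
  dual value b^T y* = 57.
Strong duality: c^T x* = b^T y*. Confirmed.

57


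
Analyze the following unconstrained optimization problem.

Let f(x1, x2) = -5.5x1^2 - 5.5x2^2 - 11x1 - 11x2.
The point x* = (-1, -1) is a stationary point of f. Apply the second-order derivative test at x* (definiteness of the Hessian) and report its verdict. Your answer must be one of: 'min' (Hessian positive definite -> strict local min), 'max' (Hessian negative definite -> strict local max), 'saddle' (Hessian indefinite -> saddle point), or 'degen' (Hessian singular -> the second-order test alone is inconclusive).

Compute the Hessian H = grad^2 f:
  H = [[-11, 0], [0, -11]]
Verify stationarity: grad f(x*) = H x* + g = (0, 0).
Eigenvalues of H: -11, -11.
Both eigenvalues < 0, so H is negative definite -> x* is a strict local max.

max


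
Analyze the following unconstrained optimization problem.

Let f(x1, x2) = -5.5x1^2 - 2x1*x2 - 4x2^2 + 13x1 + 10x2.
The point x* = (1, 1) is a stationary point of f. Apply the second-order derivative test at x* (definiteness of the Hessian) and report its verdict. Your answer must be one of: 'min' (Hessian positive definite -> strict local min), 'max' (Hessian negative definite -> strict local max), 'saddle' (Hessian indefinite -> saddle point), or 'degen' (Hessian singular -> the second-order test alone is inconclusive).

Compute the Hessian H = grad^2 f:
  H = [[-11, -2], [-2, -8]]
Verify stationarity: grad f(x*) = H x* + g = (0, 0).
Eigenvalues of H: -12, -7.
Both eigenvalues < 0, so H is negative definite -> x* is a strict local max.

max


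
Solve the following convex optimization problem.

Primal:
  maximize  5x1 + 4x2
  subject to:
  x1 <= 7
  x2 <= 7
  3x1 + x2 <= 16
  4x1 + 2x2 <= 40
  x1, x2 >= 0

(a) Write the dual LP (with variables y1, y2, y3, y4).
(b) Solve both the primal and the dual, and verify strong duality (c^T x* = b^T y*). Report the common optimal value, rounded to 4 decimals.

The standard primal-dual pair for 'max c^T x s.t. A x <= b, x >= 0' is:
  Dual:  min b^T y  s.t.  A^T y >= c,  y >= 0.

So the dual LP is:
  minimize  7y1 + 7y2 + 16y3 + 40y4
  subject to:
    y1 + 3y3 + 4y4 >= 5
    y2 + y3 + 2y4 >= 4
    y1, y2, y3, y4 >= 0

Solving the primal: x* = (3, 7).
  primal value c^T x* = 43.
Solving the dual: y* = (0, 2.3333, 1.6667, 0).
  dual value b^T y* = 43.
Strong duality: c^T x* = b^T y*. Confirmed.

43


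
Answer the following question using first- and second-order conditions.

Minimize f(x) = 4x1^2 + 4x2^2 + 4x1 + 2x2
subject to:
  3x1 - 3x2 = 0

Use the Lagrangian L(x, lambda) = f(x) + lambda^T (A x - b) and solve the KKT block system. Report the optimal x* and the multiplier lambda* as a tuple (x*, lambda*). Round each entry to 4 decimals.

Form the Lagrangian:
  L(x, lambda) = (1/2) x^T Q x + c^T x + lambda^T (A x - b)
Stationarity (grad_x L = 0): Q x + c + A^T lambda = 0.
Primal feasibility: A x = b.

This gives the KKT block system:
  [ Q   A^T ] [ x     ]   [-c ]
  [ A    0  ] [ lambda ] = [ b ]

Solving the linear system:
  x*      = (-0.375, -0.375)
  lambda* = (-0.3333)
  f(x*)   = -1.125

x* = (-0.375, -0.375), lambda* = (-0.3333)


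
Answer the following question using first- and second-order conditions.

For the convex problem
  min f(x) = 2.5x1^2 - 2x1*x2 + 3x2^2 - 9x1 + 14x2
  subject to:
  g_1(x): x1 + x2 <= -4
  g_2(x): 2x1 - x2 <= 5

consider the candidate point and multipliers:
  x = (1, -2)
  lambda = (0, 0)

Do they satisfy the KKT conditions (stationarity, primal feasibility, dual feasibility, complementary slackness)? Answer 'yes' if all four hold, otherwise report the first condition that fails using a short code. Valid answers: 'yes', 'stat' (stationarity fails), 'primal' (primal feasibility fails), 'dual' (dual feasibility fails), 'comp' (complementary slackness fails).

Gradient of f: grad f(x) = Q x + c = (0, 0)
Constraint values g_i(x) = a_i^T x - b_i:
  g_1((1, -2)) = 3
  g_2((1, -2)) = -1
Stationarity residual: grad f(x) + sum_i lambda_i a_i = (0, 0)
  -> stationarity OK
Primal feasibility (all g_i <= 0): FAILS
Dual feasibility (all lambda_i >= 0): OK
Complementary slackness (lambda_i * g_i(x) = 0 for all i): OK

Verdict: the first failing condition is primal_feasibility -> primal.

primal


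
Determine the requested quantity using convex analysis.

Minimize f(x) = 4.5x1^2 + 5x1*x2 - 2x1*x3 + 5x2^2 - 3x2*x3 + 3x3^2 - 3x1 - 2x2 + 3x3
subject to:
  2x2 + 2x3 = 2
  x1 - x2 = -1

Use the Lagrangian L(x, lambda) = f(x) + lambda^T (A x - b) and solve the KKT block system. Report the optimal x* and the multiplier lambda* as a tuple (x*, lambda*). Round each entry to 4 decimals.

Form the Lagrangian:
  L(x, lambda) = (1/2) x^T Q x + c^T x + lambda^T (A x - b)
Stationarity (grad_x L = 0): Q x + c + A^T lambda = 0.
Primal feasibility: A x = b.

This gives the KKT block system:
  [ Q   A^T ] [ x     ]   [-c ]
  [ A    0  ] [ lambda ] = [ b ]

Solving the linear system:
  x*      = (-0.2222, 0.7778, 0.2222)
  lambda* = (-1.2222, 1.5556)
  f(x*)   = 1.8889

x* = (-0.2222, 0.7778, 0.2222), lambda* = (-1.2222, 1.5556)


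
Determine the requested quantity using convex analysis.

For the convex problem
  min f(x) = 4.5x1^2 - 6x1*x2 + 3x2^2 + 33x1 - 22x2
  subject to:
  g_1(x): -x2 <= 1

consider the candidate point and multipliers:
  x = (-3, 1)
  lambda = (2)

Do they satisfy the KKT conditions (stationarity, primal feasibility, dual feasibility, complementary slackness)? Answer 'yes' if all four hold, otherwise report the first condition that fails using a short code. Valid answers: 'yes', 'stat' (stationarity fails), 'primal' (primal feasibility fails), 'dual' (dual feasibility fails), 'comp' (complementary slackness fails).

Gradient of f: grad f(x) = Q x + c = (0, 2)
Constraint values g_i(x) = a_i^T x - b_i:
  g_1((-3, 1)) = -2
Stationarity residual: grad f(x) + sum_i lambda_i a_i = (0, 0)
  -> stationarity OK
Primal feasibility (all g_i <= 0): OK
Dual feasibility (all lambda_i >= 0): OK
Complementary slackness (lambda_i * g_i(x) = 0 for all i): FAILS

Verdict: the first failing condition is complementary_slackness -> comp.

comp


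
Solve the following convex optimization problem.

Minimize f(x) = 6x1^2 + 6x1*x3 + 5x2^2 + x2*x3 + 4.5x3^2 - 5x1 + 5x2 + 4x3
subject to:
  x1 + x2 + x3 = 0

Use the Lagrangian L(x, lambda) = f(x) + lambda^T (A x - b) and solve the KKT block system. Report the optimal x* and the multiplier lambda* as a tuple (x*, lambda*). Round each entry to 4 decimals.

Form the Lagrangian:
  L(x, lambda) = (1/2) x^T Q x + c^T x + lambda^T (A x - b)
Stationarity (grad_x L = 0): Q x + c + A^T lambda = 0.
Primal feasibility: A x = b.

This gives the KKT block system:
  [ Q   A^T ] [ x     ]   [-c ]
  [ A    0  ] [ lambda ] = [ b ]

Solving the linear system:
  x*      = (1.0403, -0.1812, -0.8591)
  lambda* = (-2.3289)
  f(x*)   = -4.7718

x* = (1.0403, -0.1812, -0.8591), lambda* = (-2.3289)


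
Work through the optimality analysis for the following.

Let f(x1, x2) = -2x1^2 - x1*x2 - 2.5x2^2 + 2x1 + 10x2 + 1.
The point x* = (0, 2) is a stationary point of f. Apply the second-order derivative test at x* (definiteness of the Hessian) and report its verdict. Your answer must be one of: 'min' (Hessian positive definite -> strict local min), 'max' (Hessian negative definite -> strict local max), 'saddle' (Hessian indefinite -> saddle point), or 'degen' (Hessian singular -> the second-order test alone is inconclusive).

Compute the Hessian H = grad^2 f:
  H = [[-4, -1], [-1, -5]]
Verify stationarity: grad f(x*) = H x* + g = (0, 0).
Eigenvalues of H: -5.618, -3.382.
Both eigenvalues < 0, so H is negative definite -> x* is a strict local max.

max


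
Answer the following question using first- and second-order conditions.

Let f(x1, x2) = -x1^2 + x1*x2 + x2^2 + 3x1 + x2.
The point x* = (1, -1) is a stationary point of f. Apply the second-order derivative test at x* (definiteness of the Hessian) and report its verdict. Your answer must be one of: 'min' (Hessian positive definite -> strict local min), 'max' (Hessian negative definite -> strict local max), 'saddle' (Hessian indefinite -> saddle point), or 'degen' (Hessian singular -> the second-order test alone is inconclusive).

Compute the Hessian H = grad^2 f:
  H = [[-2, 1], [1, 2]]
Verify stationarity: grad f(x*) = H x* + g = (0, 0).
Eigenvalues of H: -2.2361, 2.2361.
Eigenvalues have mixed signs, so H is indefinite -> x* is a saddle point.

saddle


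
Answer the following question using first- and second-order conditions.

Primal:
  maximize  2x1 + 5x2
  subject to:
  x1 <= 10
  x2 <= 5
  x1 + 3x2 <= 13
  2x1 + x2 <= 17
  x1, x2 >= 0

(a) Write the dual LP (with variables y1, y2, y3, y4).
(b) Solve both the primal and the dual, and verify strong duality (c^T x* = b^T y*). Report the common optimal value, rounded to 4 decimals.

The standard primal-dual pair for 'max c^T x s.t. A x <= b, x >= 0' is:
  Dual:  min b^T y  s.t.  A^T y >= c,  y >= 0.

So the dual LP is:
  minimize  10y1 + 5y2 + 13y3 + 17y4
  subject to:
    y1 + y3 + 2y4 >= 2
    y2 + 3y3 + y4 >= 5
    y1, y2, y3, y4 >= 0

Solving the primal: x* = (7.6, 1.8).
  primal value c^T x* = 24.2.
Solving the dual: y* = (0, 0, 1.6, 0.2).
  dual value b^T y* = 24.2.
Strong duality: c^T x* = b^T y*. Confirmed.

24.2


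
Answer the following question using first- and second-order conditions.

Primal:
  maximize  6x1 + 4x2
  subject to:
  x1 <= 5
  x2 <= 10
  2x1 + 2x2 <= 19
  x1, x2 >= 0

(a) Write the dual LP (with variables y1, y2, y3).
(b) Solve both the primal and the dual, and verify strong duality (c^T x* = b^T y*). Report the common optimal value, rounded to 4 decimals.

The standard primal-dual pair for 'max c^T x s.t. A x <= b, x >= 0' is:
  Dual:  min b^T y  s.t.  A^T y >= c,  y >= 0.

So the dual LP is:
  minimize  5y1 + 10y2 + 19y3
  subject to:
    y1 + 2y3 >= 6
    y2 + 2y3 >= 4
    y1, y2, y3 >= 0

Solving the primal: x* = (5, 4.5).
  primal value c^T x* = 48.
Solving the dual: y* = (2, 0, 2).
  dual value b^T y* = 48.
Strong duality: c^T x* = b^T y*. Confirmed.

48


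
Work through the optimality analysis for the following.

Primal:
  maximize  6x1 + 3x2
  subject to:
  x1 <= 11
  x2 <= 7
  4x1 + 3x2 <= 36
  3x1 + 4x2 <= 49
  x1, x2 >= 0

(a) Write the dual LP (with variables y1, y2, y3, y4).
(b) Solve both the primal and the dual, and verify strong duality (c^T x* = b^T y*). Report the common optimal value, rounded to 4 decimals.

The standard primal-dual pair for 'max c^T x s.t. A x <= b, x >= 0' is:
  Dual:  min b^T y  s.t.  A^T y >= c,  y >= 0.

So the dual LP is:
  minimize  11y1 + 7y2 + 36y3 + 49y4
  subject to:
    y1 + 4y3 + 3y4 >= 6
    y2 + 3y3 + 4y4 >= 3
    y1, y2, y3, y4 >= 0

Solving the primal: x* = (9, 0).
  primal value c^T x* = 54.
Solving the dual: y* = (0, 0, 1.5, 0).
  dual value b^T y* = 54.
Strong duality: c^T x* = b^T y*. Confirmed.

54


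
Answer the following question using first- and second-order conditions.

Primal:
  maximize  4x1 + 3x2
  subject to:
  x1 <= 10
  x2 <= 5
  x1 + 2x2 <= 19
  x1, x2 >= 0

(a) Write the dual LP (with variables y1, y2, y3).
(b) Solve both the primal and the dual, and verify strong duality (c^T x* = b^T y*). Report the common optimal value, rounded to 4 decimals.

The standard primal-dual pair for 'max c^T x s.t. A x <= b, x >= 0' is:
  Dual:  min b^T y  s.t.  A^T y >= c,  y >= 0.

So the dual LP is:
  minimize  10y1 + 5y2 + 19y3
  subject to:
    y1 + y3 >= 4
    y2 + 2y3 >= 3
    y1, y2, y3 >= 0

Solving the primal: x* = (10, 4.5).
  primal value c^T x* = 53.5.
Solving the dual: y* = (2.5, 0, 1.5).
  dual value b^T y* = 53.5.
Strong duality: c^T x* = b^T y*. Confirmed.

53.5


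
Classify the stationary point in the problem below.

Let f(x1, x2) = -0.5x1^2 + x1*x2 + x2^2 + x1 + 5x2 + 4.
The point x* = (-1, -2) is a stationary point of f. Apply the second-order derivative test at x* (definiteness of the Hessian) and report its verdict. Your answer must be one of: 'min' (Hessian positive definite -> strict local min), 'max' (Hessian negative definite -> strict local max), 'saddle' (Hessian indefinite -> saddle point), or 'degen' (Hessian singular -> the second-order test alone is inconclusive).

Compute the Hessian H = grad^2 f:
  H = [[-1, 1], [1, 2]]
Verify stationarity: grad f(x*) = H x* + g = (0, 0).
Eigenvalues of H: -1.3028, 2.3028.
Eigenvalues have mixed signs, so H is indefinite -> x* is a saddle point.

saddle


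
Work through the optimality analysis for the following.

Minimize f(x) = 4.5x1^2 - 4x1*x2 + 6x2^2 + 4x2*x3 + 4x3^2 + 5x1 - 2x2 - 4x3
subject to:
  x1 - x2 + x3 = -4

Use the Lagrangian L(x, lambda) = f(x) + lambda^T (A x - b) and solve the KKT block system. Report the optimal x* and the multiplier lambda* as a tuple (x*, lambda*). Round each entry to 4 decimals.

Form the Lagrangian:
  L(x, lambda) = (1/2) x^T Q x + c^T x + lambda^T (A x - b)
Stationarity (grad_x L = 0): Q x + c + A^T lambda = 0.
Primal feasibility: A x = b.

This gives the KKT block system:
  [ Q   A^T ] [ x     ]   [-c ]
  [ A    0  ] [ lambda ] = [ b ]

Solving the linear system:
  x*      = (-1.2909, 1.1909, -1.5182)
  lambda* = (11.3818)
  f(x*)   = 21.3818

x* = (-1.2909, 1.1909, -1.5182), lambda* = (11.3818)


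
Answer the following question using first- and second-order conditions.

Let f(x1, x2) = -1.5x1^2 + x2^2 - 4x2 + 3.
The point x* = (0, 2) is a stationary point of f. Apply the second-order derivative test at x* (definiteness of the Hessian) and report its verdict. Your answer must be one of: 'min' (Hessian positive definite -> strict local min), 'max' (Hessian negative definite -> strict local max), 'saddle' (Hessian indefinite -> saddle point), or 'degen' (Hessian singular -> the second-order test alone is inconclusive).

Compute the Hessian H = grad^2 f:
  H = [[-3, 0], [0, 2]]
Verify stationarity: grad f(x*) = H x* + g = (0, 0).
Eigenvalues of H: -3, 2.
Eigenvalues have mixed signs, so H is indefinite -> x* is a saddle point.

saddle


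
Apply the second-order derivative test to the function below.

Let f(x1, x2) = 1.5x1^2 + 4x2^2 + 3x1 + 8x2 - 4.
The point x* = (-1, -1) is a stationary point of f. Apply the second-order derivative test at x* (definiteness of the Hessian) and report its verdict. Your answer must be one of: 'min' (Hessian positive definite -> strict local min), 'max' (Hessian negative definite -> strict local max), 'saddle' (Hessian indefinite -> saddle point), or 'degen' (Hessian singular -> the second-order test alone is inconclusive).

Compute the Hessian H = grad^2 f:
  H = [[3, 0], [0, 8]]
Verify stationarity: grad f(x*) = H x* + g = (0, 0).
Eigenvalues of H: 3, 8.
Both eigenvalues > 0, so H is positive definite -> x* is a strict local min.

min


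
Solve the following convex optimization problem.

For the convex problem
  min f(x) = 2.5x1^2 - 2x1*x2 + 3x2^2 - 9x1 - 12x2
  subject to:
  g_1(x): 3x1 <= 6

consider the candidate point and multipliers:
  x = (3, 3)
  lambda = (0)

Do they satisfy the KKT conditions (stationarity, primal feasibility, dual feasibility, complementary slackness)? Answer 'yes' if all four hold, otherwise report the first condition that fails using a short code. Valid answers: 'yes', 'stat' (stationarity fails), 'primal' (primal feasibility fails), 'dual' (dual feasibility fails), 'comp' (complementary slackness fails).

Gradient of f: grad f(x) = Q x + c = (0, 0)
Constraint values g_i(x) = a_i^T x - b_i:
  g_1((3, 3)) = 3
Stationarity residual: grad f(x) + sum_i lambda_i a_i = (0, 0)
  -> stationarity OK
Primal feasibility (all g_i <= 0): FAILS
Dual feasibility (all lambda_i >= 0): OK
Complementary slackness (lambda_i * g_i(x) = 0 for all i): OK

Verdict: the first failing condition is primal_feasibility -> primal.

primal


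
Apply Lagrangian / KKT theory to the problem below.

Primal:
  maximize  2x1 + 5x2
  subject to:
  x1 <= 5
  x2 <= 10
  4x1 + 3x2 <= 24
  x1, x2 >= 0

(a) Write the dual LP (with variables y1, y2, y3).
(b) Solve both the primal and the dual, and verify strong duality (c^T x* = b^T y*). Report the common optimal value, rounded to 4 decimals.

The standard primal-dual pair for 'max c^T x s.t. A x <= b, x >= 0' is:
  Dual:  min b^T y  s.t.  A^T y >= c,  y >= 0.

So the dual LP is:
  minimize  5y1 + 10y2 + 24y3
  subject to:
    y1 + 4y3 >= 2
    y2 + 3y3 >= 5
    y1, y2, y3 >= 0

Solving the primal: x* = (0, 8).
  primal value c^T x* = 40.
Solving the dual: y* = (0, 0, 1.6667).
  dual value b^T y* = 40.
Strong duality: c^T x* = b^T y*. Confirmed.

40


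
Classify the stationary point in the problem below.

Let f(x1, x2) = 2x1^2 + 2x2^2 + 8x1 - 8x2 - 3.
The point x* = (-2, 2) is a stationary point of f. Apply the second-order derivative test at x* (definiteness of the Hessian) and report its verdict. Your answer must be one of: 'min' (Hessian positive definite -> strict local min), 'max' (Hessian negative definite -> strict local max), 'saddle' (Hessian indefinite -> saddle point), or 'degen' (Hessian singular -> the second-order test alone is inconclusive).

Compute the Hessian H = grad^2 f:
  H = [[4, 0], [0, 4]]
Verify stationarity: grad f(x*) = H x* + g = (0, 0).
Eigenvalues of H: 4, 4.
Both eigenvalues > 0, so H is positive definite -> x* is a strict local min.

min


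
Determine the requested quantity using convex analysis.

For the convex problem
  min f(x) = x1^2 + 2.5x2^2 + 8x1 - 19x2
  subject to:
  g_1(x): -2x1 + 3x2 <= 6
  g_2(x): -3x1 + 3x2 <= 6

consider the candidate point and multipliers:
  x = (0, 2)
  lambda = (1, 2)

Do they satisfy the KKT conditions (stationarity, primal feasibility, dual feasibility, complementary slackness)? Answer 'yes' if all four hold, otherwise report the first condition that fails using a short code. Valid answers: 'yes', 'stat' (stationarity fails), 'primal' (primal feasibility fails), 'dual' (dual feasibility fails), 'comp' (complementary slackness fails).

Gradient of f: grad f(x) = Q x + c = (8, -9)
Constraint values g_i(x) = a_i^T x - b_i:
  g_1((0, 2)) = 0
  g_2((0, 2)) = 0
Stationarity residual: grad f(x) + sum_i lambda_i a_i = (0, 0)
  -> stationarity OK
Primal feasibility (all g_i <= 0): OK
Dual feasibility (all lambda_i >= 0): OK
Complementary slackness (lambda_i * g_i(x) = 0 for all i): OK

Verdict: yes, KKT holds.

yes


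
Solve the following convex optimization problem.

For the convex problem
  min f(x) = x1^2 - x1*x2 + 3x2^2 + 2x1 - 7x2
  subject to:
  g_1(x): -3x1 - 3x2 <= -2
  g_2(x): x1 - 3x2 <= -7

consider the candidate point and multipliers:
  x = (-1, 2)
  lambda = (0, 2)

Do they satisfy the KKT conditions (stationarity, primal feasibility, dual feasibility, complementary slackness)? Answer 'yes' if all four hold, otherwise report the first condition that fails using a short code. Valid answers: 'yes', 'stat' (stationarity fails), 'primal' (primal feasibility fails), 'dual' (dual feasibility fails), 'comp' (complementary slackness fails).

Gradient of f: grad f(x) = Q x + c = (-2, 6)
Constraint values g_i(x) = a_i^T x - b_i:
  g_1((-1, 2)) = -1
  g_2((-1, 2)) = 0
Stationarity residual: grad f(x) + sum_i lambda_i a_i = (0, 0)
  -> stationarity OK
Primal feasibility (all g_i <= 0): OK
Dual feasibility (all lambda_i >= 0): OK
Complementary slackness (lambda_i * g_i(x) = 0 for all i): OK

Verdict: yes, KKT holds.

yes


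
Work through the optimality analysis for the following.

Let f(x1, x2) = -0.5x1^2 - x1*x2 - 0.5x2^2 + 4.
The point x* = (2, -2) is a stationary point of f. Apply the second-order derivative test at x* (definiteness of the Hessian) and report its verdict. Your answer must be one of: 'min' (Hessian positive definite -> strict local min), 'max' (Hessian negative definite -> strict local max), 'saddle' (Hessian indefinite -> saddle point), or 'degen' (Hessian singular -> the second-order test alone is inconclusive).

Compute the Hessian H = grad^2 f:
  H = [[-1, -1], [-1, -1]]
Verify stationarity: grad f(x*) = H x* + g = (0, 0).
Eigenvalues of H: -2, 0.
H has a zero eigenvalue (singular; negative semidefinite but not definite), so H is neither positive definite, negative definite, nor indefinite. The second-order test alone is inconclusive -> degen.
(Indeed, f is constant along the null direction of H through x*, so x* is not a strict local extremum.)

degen


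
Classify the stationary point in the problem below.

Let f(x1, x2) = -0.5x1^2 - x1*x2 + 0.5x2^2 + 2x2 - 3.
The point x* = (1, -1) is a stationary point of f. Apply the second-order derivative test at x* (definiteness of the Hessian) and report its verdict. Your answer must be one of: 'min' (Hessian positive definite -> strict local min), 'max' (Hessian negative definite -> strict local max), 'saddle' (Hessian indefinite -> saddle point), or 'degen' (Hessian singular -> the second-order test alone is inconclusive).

Compute the Hessian H = grad^2 f:
  H = [[-1, -1], [-1, 1]]
Verify stationarity: grad f(x*) = H x* + g = (0, 0).
Eigenvalues of H: -1.4142, 1.4142.
Eigenvalues have mixed signs, so H is indefinite -> x* is a saddle point.

saddle


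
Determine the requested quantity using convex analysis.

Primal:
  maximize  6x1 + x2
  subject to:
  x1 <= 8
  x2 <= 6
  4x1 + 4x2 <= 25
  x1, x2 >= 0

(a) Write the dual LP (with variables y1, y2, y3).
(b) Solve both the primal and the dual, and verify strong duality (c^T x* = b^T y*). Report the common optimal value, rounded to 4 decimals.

The standard primal-dual pair for 'max c^T x s.t. A x <= b, x >= 0' is:
  Dual:  min b^T y  s.t.  A^T y >= c,  y >= 0.

So the dual LP is:
  minimize  8y1 + 6y2 + 25y3
  subject to:
    y1 + 4y3 >= 6
    y2 + 4y3 >= 1
    y1, y2, y3 >= 0

Solving the primal: x* = (6.25, 0).
  primal value c^T x* = 37.5.
Solving the dual: y* = (0, 0, 1.5).
  dual value b^T y* = 37.5.
Strong duality: c^T x* = b^T y*. Confirmed.

37.5


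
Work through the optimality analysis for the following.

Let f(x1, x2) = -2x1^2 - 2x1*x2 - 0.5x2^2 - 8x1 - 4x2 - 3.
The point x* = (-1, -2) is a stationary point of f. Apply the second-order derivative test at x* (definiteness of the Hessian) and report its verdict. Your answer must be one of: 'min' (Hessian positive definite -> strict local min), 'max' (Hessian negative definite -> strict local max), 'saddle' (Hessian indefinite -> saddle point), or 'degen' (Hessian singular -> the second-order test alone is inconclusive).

Compute the Hessian H = grad^2 f:
  H = [[-4, -2], [-2, -1]]
Verify stationarity: grad f(x*) = H x* + g = (0, 0).
Eigenvalues of H: -5, 0.
H has a zero eigenvalue (singular; negative semidefinite but not definite), so H is neither positive definite, negative definite, nor indefinite. The second-order test alone is inconclusive -> degen.
(Indeed, f is constant along the null direction of H through x*, so x* is not a strict local extremum.)

degen


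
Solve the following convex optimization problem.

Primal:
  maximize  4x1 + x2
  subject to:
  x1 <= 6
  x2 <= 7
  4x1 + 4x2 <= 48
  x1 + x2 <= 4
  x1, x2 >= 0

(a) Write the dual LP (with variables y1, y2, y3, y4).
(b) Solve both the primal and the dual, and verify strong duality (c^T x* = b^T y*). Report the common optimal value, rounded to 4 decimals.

The standard primal-dual pair for 'max c^T x s.t. A x <= b, x >= 0' is:
  Dual:  min b^T y  s.t.  A^T y >= c,  y >= 0.

So the dual LP is:
  minimize  6y1 + 7y2 + 48y3 + 4y4
  subject to:
    y1 + 4y3 + y4 >= 4
    y2 + 4y3 + y4 >= 1
    y1, y2, y3, y4 >= 0

Solving the primal: x* = (4, 0).
  primal value c^T x* = 16.
Solving the dual: y* = (0, 0, 0, 4).
  dual value b^T y* = 16.
Strong duality: c^T x* = b^T y*. Confirmed.

16


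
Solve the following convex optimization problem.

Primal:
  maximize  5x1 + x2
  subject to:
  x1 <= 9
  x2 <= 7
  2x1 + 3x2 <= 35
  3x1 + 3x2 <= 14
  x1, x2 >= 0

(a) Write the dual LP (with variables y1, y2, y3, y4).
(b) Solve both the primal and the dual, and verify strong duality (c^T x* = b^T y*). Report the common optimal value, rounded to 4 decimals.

The standard primal-dual pair for 'max c^T x s.t. A x <= b, x >= 0' is:
  Dual:  min b^T y  s.t.  A^T y >= c,  y >= 0.

So the dual LP is:
  minimize  9y1 + 7y2 + 35y3 + 14y4
  subject to:
    y1 + 2y3 + 3y4 >= 5
    y2 + 3y3 + 3y4 >= 1
    y1, y2, y3, y4 >= 0

Solving the primal: x* = (4.6667, 0).
  primal value c^T x* = 23.3333.
Solving the dual: y* = (0, 0, 0, 1.6667).
  dual value b^T y* = 23.3333.
Strong duality: c^T x* = b^T y*. Confirmed.

23.3333


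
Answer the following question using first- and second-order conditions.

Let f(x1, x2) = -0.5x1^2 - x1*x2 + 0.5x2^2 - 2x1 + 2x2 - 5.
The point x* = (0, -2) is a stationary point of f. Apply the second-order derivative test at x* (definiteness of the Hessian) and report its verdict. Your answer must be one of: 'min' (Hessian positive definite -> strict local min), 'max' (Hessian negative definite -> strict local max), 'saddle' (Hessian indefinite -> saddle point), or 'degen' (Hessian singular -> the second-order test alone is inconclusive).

Compute the Hessian H = grad^2 f:
  H = [[-1, -1], [-1, 1]]
Verify stationarity: grad f(x*) = H x* + g = (0, 0).
Eigenvalues of H: -1.4142, 1.4142.
Eigenvalues have mixed signs, so H is indefinite -> x* is a saddle point.

saddle


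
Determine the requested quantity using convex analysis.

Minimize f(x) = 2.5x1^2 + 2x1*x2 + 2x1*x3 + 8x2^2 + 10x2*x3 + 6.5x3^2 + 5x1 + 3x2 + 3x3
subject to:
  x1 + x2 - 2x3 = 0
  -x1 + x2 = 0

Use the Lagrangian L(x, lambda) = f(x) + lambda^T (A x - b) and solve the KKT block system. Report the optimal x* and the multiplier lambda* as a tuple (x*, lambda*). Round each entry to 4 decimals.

Form the Lagrangian:
  L(x, lambda) = (1/2) x^T Q x + c^T x + lambda^T (A x - b)
Stationarity (grad_x L = 0): Q x + c + A^T lambda = 0.
Primal feasibility: A x = b.

This gives the KKT block system:
  [ Q   A^T ] [ x     ]   [-c ]
  [ A    0  ] [ lambda ] = [ b ]

Solving the linear system:
  x*      = (-0.1774, -0.1774, -0.1774)
  lambda* = (-0.7177, 2.6855)
  f(x*)   = -0.9758

x* = (-0.1774, -0.1774, -0.1774), lambda* = (-0.7177, 2.6855)


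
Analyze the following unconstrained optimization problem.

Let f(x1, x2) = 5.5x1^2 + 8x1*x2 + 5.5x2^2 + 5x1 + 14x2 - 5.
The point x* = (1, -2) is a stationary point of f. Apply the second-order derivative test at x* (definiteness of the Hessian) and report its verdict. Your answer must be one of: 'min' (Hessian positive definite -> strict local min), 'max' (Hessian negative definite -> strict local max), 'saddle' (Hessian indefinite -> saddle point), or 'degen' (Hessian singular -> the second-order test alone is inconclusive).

Compute the Hessian H = grad^2 f:
  H = [[11, 8], [8, 11]]
Verify stationarity: grad f(x*) = H x* + g = (0, 0).
Eigenvalues of H: 3, 19.
Both eigenvalues > 0, so H is positive definite -> x* is a strict local min.

min


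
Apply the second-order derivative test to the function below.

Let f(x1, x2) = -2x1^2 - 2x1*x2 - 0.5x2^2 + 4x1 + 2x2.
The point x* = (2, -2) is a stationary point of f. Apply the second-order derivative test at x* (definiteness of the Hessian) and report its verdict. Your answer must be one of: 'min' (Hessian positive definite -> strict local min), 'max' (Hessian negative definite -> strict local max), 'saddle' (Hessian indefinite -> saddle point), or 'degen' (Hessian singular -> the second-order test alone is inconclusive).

Compute the Hessian H = grad^2 f:
  H = [[-4, -2], [-2, -1]]
Verify stationarity: grad f(x*) = H x* + g = (0, 0).
Eigenvalues of H: -5, 0.
H has a zero eigenvalue (singular; negative semidefinite but not definite), so H is neither positive definite, negative definite, nor indefinite. The second-order test alone is inconclusive -> degen.
(Indeed, f is constant along the null direction of H through x*, so x* is not a strict local extremum.)

degen


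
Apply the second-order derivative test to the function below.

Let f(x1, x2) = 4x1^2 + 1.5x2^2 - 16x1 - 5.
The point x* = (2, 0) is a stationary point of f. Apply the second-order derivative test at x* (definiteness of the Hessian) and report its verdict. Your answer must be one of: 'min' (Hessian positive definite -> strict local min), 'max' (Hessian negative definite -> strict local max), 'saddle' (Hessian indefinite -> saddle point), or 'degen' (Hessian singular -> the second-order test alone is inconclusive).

Compute the Hessian H = grad^2 f:
  H = [[8, 0], [0, 3]]
Verify stationarity: grad f(x*) = H x* + g = (0, 0).
Eigenvalues of H: 3, 8.
Both eigenvalues > 0, so H is positive definite -> x* is a strict local min.

min


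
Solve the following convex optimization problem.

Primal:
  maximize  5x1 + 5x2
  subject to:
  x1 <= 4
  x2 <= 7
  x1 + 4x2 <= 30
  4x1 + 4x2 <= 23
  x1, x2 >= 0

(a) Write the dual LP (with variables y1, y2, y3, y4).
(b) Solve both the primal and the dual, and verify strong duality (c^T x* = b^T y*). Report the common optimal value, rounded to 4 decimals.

The standard primal-dual pair for 'max c^T x s.t. A x <= b, x >= 0' is:
  Dual:  min b^T y  s.t.  A^T y >= c,  y >= 0.

So the dual LP is:
  minimize  4y1 + 7y2 + 30y3 + 23y4
  subject to:
    y1 + y3 + 4y4 >= 5
    y2 + 4y3 + 4y4 >= 5
    y1, y2, y3, y4 >= 0

Solving the primal: x* = (0, 5.75).
  primal value c^T x* = 28.75.
Solving the dual: y* = (0, 0, 0, 1.25).
  dual value b^T y* = 28.75.
Strong duality: c^T x* = b^T y*. Confirmed.

28.75


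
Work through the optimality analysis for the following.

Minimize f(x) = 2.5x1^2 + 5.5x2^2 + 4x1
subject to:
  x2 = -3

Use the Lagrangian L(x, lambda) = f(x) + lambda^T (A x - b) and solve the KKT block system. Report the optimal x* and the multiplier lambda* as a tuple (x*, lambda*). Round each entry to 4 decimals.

Form the Lagrangian:
  L(x, lambda) = (1/2) x^T Q x + c^T x + lambda^T (A x - b)
Stationarity (grad_x L = 0): Q x + c + A^T lambda = 0.
Primal feasibility: A x = b.

This gives the KKT block system:
  [ Q   A^T ] [ x     ]   [-c ]
  [ A    0  ] [ lambda ] = [ b ]

Solving the linear system:
  x*      = (-0.8, -3)
  lambda* = (33)
  f(x*)   = 47.9

x* = (-0.8, -3), lambda* = (33)


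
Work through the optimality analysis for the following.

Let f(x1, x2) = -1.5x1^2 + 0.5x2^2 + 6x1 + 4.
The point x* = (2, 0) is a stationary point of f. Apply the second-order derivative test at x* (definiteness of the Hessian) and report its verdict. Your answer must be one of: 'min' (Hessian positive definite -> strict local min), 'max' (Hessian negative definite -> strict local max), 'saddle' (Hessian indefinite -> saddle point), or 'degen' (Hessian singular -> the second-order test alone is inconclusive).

Compute the Hessian H = grad^2 f:
  H = [[-3, 0], [0, 1]]
Verify stationarity: grad f(x*) = H x* + g = (0, 0).
Eigenvalues of H: -3, 1.
Eigenvalues have mixed signs, so H is indefinite -> x* is a saddle point.

saddle


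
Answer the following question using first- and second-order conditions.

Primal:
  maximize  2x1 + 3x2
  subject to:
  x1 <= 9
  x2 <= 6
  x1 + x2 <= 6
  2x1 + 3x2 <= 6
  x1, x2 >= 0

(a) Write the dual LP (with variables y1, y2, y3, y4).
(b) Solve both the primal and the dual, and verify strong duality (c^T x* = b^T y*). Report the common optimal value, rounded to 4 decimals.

The standard primal-dual pair for 'max c^T x s.t. A x <= b, x >= 0' is:
  Dual:  min b^T y  s.t.  A^T y >= c,  y >= 0.

So the dual LP is:
  minimize  9y1 + 6y2 + 6y3 + 6y4
  subject to:
    y1 + y3 + 2y4 >= 2
    y2 + y3 + 3y4 >= 3
    y1, y2, y3, y4 >= 0

Solving the primal: x* = (3, 0).
  primal value c^T x* = 6.
Solving the dual: y* = (0, 0, 0, 1).
  dual value b^T y* = 6.
Strong duality: c^T x* = b^T y*. Confirmed.

6


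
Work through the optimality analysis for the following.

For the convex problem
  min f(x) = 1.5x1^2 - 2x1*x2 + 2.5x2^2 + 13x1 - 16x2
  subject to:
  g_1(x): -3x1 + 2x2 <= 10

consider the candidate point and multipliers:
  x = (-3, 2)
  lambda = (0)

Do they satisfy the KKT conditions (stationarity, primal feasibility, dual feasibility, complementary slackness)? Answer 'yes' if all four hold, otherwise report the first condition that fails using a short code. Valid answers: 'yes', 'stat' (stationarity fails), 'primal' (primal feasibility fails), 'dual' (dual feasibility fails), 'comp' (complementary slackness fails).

Gradient of f: grad f(x) = Q x + c = (0, 0)
Constraint values g_i(x) = a_i^T x - b_i:
  g_1((-3, 2)) = 3
Stationarity residual: grad f(x) + sum_i lambda_i a_i = (0, 0)
  -> stationarity OK
Primal feasibility (all g_i <= 0): FAILS
Dual feasibility (all lambda_i >= 0): OK
Complementary slackness (lambda_i * g_i(x) = 0 for all i): OK

Verdict: the first failing condition is primal_feasibility -> primal.

primal


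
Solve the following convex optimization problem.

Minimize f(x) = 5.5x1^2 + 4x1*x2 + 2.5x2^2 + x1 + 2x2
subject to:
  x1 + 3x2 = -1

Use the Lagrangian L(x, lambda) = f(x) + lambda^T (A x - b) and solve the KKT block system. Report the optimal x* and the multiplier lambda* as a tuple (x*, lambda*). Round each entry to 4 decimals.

Form the Lagrangian:
  L(x, lambda) = (1/2) x^T Q x + c^T x + lambda^T (A x - b)
Stationarity (grad_x L = 0): Q x + c + A^T lambda = 0.
Primal feasibility: A x = b.

This gives the KKT block system:
  [ Q   A^T ] [ x     ]   [-c ]
  [ A    0  ] [ lambda ] = [ b ]

Solving the linear system:
  x*      = (0.05, -0.35)
  lambda* = (-0.15)
  f(x*)   = -0.4

x* = (0.05, -0.35), lambda* = (-0.15)


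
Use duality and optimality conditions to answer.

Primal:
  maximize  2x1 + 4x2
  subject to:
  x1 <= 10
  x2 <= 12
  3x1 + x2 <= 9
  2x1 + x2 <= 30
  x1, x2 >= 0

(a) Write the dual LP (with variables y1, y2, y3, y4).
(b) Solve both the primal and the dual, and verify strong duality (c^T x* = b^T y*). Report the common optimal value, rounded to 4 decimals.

The standard primal-dual pair for 'max c^T x s.t. A x <= b, x >= 0' is:
  Dual:  min b^T y  s.t.  A^T y >= c,  y >= 0.

So the dual LP is:
  minimize  10y1 + 12y2 + 9y3 + 30y4
  subject to:
    y1 + 3y3 + 2y4 >= 2
    y2 + y3 + y4 >= 4
    y1, y2, y3, y4 >= 0

Solving the primal: x* = (0, 9).
  primal value c^T x* = 36.
Solving the dual: y* = (0, 0, 4, 0).
  dual value b^T y* = 36.
Strong duality: c^T x* = b^T y*. Confirmed.

36


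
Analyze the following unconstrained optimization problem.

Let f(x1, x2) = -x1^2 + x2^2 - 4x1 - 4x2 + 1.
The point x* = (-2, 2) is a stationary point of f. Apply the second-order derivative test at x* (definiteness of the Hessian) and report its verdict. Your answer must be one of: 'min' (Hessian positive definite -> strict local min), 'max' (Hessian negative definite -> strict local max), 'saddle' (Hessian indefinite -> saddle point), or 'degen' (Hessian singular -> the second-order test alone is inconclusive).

Compute the Hessian H = grad^2 f:
  H = [[-2, 0], [0, 2]]
Verify stationarity: grad f(x*) = H x* + g = (0, 0).
Eigenvalues of H: -2, 2.
Eigenvalues have mixed signs, so H is indefinite -> x* is a saddle point.

saddle
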